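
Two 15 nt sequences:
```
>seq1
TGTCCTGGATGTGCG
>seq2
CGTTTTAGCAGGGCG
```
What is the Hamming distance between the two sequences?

Comparing position by position, 7 positions differ: 1 (T/C), 4 (C/T), 5 (C/T), 7 (G/A), 9 (A/C), 10 (T/A), 12 (T/G).

7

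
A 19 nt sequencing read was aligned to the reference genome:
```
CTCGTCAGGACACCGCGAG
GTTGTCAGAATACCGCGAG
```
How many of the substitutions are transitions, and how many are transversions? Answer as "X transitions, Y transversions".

Mismatches (1-based):
site 1: C→G (pyrimidine→purine, transversion)
site 3: C→T (pyrimidine→pyrimidine, transition)
site 9: G→A (purine→purine, transition)
site 11: C→T (pyrimidine→pyrimidine, transition)

3 transitions, 1 transversion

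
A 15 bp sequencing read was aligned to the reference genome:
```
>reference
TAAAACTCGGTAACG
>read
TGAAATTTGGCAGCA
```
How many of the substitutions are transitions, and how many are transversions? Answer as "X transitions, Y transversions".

6 transitions, 0 transversions

Transitions (purine↔purine or pyrimidine↔pyrimidine): 2 A→G, 6 C→T, 8 C→T, 11 T→C, 13 A→G, 15 G→A.
Transversions (purine↔pyrimidine): none.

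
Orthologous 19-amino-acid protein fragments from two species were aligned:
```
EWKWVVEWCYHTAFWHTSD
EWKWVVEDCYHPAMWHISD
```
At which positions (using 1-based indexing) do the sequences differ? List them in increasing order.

8, 12, 14, 17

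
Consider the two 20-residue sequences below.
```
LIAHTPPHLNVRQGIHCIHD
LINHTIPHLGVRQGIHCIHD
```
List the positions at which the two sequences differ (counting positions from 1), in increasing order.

Differences at position 3 (A→N), position 6 (P→I), position 10 (N→G).

3, 6, 10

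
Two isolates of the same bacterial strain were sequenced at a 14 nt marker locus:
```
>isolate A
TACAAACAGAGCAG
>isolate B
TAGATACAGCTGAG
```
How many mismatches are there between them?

Comparing position by position, 5 bases differ: 3 (C/G), 5 (A/T), 10 (A/C), 11 (G/T), 12 (C/G).

5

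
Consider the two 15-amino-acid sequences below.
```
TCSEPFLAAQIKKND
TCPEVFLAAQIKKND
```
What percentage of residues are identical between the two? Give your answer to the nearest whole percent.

87%

Mismatches at positions 3, 5 (1-based): 2 of 15.
Identical positions: 13/15 = 86.67% → 87%.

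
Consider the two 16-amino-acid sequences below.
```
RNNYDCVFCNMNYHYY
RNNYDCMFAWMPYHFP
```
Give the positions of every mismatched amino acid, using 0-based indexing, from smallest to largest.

6, 8, 9, 11, 14, 15

Scanning 0-based: 6: V/M; 8: C/A; 9: N/W; 11: N/P; 14: Y/F; 15: Y/P.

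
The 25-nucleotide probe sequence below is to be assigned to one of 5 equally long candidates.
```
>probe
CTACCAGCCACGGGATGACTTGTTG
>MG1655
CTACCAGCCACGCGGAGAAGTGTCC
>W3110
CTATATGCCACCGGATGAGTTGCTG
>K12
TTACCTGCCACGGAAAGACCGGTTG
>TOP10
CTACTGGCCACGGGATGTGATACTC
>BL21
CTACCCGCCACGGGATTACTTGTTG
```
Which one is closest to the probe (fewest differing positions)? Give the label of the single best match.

BL21

Hamming distances to probe — MG1655: 7; W3110: 6; K12: 6; TOP10: 8; BL21: 2.
Smallest is BL21 with 2 mismatches.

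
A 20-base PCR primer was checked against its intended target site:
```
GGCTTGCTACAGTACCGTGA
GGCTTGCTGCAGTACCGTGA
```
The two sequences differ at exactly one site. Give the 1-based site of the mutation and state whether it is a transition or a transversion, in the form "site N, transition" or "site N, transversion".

Site 9 changes A→G. A is a purine and G is a purine, so this is a transition.

site 9, transition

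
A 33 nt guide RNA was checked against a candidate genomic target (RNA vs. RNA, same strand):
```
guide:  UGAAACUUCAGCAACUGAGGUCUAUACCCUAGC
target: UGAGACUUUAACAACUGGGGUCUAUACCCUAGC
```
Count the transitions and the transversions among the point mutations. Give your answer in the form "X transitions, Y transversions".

Mismatches (1-based):
position 4: A→G (purine→purine, transition)
position 9: C→U (pyrimidine→pyrimidine, transition)
position 11: G→A (purine→purine, transition)
position 18: A→G (purine→purine, transition)

4 transitions, 0 transversions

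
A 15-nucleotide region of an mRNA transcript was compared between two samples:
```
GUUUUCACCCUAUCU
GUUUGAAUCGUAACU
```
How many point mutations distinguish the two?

5

Comparing position by position, 5 sites differ: 5 (U/G), 6 (C/A), 8 (C/U), 10 (C/G), 13 (U/A).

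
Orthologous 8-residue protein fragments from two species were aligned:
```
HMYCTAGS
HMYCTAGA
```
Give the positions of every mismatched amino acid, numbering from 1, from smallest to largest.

8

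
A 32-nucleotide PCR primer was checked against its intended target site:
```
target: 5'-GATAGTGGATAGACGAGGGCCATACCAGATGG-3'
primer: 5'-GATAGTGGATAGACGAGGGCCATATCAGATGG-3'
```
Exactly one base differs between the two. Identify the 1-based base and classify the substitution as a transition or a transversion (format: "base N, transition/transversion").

Base 25 changes C→T. C is a pyrimidine and T is a pyrimidine, so this is a transition.

base 25, transition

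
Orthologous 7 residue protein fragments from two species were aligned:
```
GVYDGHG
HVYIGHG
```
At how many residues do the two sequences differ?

2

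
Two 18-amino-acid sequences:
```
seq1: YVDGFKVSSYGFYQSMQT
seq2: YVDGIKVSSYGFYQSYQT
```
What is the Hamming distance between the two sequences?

2

The sequences differ at positions 5, 16 (1-based) — 2 in total.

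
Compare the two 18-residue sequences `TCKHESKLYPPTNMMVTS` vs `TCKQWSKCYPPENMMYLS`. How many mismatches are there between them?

Comparing position by position, 6 positions differ: 4 (H/Q), 5 (E/W), 8 (L/C), 12 (T/E), 16 (V/Y), 17 (T/L).

6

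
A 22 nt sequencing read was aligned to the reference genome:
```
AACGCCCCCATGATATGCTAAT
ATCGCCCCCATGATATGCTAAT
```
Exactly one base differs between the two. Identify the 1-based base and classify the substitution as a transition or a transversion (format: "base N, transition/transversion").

base 2, transversion

Base 2 changes A→T. A is a purine and T is a pyrimidine, so this is a transversion.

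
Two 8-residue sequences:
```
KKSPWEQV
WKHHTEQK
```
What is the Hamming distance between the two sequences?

5

The sequences differ at positions 1, 3, 4, 5, 8 (1-based) — 5 in total.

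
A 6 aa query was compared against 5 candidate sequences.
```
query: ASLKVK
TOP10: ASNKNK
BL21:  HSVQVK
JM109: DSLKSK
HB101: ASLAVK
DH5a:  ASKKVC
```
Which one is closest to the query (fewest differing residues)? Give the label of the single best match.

HB101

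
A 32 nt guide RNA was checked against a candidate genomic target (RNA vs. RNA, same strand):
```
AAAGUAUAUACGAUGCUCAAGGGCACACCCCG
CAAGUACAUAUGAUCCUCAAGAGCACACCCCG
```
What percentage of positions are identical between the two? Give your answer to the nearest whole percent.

84%

5 positions differ (1, 7, 11, 15, 22), so 27 of 32 match: 27/32 = 84.38%.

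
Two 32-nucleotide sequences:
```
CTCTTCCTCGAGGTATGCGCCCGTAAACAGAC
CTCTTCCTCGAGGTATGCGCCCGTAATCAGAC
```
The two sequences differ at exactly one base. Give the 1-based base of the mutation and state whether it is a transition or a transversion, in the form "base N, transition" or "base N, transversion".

base 27, transversion

The sequences differ only at base 27: A→T (purine→pyrimidine), a transversion.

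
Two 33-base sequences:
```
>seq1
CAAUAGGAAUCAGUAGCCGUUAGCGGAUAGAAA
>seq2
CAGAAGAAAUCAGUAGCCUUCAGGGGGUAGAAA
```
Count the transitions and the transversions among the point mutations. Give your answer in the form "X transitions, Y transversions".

4 transitions, 3 transversions

Mismatches (1-based):
position 3: A→G (purine→purine, transition)
position 4: U→A (pyrimidine→purine, transversion)
position 7: G→A (purine→purine, transition)
position 19: G→U (purine→pyrimidine, transversion)
position 21: U→C (pyrimidine→pyrimidine, transition)
position 24: C→G (pyrimidine→purine, transversion)
position 27: A→G (purine→purine, transition)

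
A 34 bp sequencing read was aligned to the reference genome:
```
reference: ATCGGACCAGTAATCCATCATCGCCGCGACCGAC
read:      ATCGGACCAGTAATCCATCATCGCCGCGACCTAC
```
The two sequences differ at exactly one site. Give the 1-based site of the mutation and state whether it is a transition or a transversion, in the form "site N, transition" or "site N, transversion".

The sequences differ only at site 32: G→T (purine→pyrimidine), a transversion.

site 32, transversion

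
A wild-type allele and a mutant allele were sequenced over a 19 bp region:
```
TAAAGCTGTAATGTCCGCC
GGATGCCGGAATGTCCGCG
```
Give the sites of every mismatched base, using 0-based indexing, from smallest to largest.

Scanning 0-based: 0: T/G; 1: A/G; 3: A/T; 6: T/C; 8: T/G; 18: C/G.

0, 1, 3, 6, 8, 18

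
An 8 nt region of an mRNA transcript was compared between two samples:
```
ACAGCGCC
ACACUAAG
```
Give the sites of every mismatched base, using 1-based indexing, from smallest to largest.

4, 5, 6, 7, 8

Differences at site 4 (G→C), site 5 (C→U), site 6 (G→A), site 7 (C→A), site 8 (C→G).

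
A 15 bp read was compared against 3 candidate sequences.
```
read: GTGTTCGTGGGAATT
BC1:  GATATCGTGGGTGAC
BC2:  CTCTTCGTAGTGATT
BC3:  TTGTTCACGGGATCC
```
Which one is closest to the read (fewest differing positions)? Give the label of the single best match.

BC1 differs at 7 positions; BC2 differs at 5 positions; BC3 differs at 6 positions. The closest is BC2.

BC2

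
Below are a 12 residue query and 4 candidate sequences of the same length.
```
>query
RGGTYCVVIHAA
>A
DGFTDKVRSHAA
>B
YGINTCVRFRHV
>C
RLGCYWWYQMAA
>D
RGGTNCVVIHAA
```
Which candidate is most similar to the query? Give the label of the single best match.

D

Hamming distances to query — A: 6; B: 9; C: 7; D: 1.
Smallest is D with 1 mismatch.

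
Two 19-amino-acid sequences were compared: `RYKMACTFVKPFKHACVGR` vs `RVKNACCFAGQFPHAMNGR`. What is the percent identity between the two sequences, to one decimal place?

52.6%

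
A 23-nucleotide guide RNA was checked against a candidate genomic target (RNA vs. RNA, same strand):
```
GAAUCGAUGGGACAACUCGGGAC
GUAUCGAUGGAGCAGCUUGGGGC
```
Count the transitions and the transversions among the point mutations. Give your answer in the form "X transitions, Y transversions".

5 transitions, 1 transversion

Mismatches (1-based):
site 2: A→U (purine→pyrimidine, transversion)
site 11: G→A (purine→purine, transition)
site 12: A→G (purine→purine, transition)
site 15: A→G (purine→purine, transition)
site 18: C→U (pyrimidine→pyrimidine, transition)
site 22: A→G (purine→purine, transition)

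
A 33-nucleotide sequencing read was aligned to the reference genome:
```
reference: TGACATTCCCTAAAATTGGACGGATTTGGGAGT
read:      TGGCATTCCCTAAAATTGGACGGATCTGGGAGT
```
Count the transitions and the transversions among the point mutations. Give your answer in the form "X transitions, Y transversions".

2 transitions, 0 transversions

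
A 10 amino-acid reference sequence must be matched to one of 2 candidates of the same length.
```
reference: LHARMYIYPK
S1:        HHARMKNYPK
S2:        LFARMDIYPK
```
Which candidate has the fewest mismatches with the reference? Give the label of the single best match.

S1 differs at 3 positions; S2 differs at 2 positions. The closest is S2.

S2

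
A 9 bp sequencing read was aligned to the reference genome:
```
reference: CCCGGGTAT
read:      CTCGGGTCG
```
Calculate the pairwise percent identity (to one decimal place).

3 positions differ (2, 8, 9), so 6 of 9 match: 6/9 = 66.67%.

66.7%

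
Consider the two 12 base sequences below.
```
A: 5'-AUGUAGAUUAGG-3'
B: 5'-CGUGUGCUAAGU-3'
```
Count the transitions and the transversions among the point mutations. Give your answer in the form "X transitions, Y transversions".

Transitions (purine↔purine or pyrimidine↔pyrimidine): none.
Transversions (purine↔pyrimidine): 1 A→C, 2 U→G, 3 G→U, 4 U→G, 5 A→U, 7 A→C, 9 U→A, 12 G→U.

0 transitions, 8 transversions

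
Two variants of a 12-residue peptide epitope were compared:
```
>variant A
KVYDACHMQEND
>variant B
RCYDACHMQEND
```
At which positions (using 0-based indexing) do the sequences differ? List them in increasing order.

0, 1

Scanning 0-based: 0: K/R; 1: V/C.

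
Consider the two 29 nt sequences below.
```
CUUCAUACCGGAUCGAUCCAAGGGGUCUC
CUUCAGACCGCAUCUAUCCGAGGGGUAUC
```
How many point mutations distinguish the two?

5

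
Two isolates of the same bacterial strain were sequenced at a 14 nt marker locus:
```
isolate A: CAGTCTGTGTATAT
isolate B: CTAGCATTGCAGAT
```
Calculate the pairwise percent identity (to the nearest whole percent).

50%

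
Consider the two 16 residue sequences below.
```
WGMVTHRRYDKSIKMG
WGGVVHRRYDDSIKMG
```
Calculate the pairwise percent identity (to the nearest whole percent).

Mismatches at positions 3, 5, 11 (1-based): 3 of 16.
Identical positions: 13/16 = 81.25% → 81%.

81%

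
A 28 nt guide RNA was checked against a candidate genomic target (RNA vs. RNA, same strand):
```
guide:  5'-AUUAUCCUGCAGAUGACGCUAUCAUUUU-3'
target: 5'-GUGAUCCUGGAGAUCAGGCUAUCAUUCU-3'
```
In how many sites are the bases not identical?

The sequences differ at sites 1, 3, 10, 15, 17, 27 (1-based) — 6 in total.

6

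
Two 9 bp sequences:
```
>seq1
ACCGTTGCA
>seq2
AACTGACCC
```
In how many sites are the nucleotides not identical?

6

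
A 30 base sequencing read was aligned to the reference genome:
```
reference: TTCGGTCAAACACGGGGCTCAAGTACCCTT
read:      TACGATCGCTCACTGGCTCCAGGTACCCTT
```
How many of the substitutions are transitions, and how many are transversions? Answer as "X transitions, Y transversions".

Mismatches (1-based):
position 2: T→A (pyrimidine→purine, transversion)
position 5: G→A (purine→purine, transition)
position 8: A→G (purine→purine, transition)
position 9: A→C (purine→pyrimidine, transversion)
position 10: A→T (purine→pyrimidine, transversion)
position 14: G→T (purine→pyrimidine, transversion)
position 17: G→C (purine→pyrimidine, transversion)
position 18: C→T (pyrimidine→pyrimidine, transition)
position 19: T→C (pyrimidine→pyrimidine, transition)
position 22: A→G (purine→purine, transition)

5 transitions, 5 transversions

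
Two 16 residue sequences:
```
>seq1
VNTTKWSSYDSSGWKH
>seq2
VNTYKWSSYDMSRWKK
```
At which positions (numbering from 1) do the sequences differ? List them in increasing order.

Differences at position 4 (T→Y), position 11 (S→M), position 13 (G→R), position 16 (H→K).

4, 11, 13, 16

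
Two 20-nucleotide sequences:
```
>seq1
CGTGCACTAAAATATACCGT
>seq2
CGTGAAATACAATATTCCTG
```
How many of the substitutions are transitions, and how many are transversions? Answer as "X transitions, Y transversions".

0 transitions, 6 transversions

Mismatches (1-based):
base 5: C→A (pyrimidine→purine, transversion)
base 7: C→A (pyrimidine→purine, transversion)
base 10: A→C (purine→pyrimidine, transversion)
base 16: A→T (purine→pyrimidine, transversion)
base 19: G→T (purine→pyrimidine, transversion)
base 20: T→G (pyrimidine→purine, transversion)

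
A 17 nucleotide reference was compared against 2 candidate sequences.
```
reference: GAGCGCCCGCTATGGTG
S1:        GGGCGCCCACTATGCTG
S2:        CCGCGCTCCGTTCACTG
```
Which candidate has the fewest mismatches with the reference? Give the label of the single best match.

Hamming distances to reference — S1: 3; S2: 9.
Smallest is S1 with 3 mismatches.

S1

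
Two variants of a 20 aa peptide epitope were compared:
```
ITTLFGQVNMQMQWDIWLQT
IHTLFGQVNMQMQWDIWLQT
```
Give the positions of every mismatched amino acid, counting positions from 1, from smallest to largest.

Differences at position 2 (T→H).

2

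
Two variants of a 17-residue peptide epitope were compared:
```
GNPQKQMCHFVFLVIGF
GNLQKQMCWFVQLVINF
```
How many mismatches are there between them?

4

The sequences differ at positions 3, 9, 12, 16 (1-based) — 4 in total.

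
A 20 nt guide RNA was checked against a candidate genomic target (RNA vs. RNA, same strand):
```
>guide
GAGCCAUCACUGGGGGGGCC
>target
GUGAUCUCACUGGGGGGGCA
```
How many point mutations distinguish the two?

5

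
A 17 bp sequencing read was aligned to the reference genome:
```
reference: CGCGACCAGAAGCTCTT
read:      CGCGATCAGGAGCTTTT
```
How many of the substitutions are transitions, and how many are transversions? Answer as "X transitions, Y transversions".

3 transitions, 0 transversions

Mismatches (1-based):
base 6: C→T (pyrimidine→pyrimidine, transition)
base 10: A→G (purine→purine, transition)
base 15: C→T (pyrimidine→pyrimidine, transition)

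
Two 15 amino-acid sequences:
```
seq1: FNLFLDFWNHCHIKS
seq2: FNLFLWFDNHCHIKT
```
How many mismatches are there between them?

3

Comparing position by position, 3 residues differ: 6 (D/W), 8 (W/D), 15 (S/T).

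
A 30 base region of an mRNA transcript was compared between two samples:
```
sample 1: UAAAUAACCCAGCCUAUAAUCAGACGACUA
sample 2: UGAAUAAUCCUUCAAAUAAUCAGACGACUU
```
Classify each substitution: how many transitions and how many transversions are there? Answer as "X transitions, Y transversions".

2 transitions, 5 transversions

Mismatches (1-based):
site 2: A→G (purine→purine, transition)
site 8: C→U (pyrimidine→pyrimidine, transition)
site 11: A→U (purine→pyrimidine, transversion)
site 12: G→U (purine→pyrimidine, transversion)
site 14: C→A (pyrimidine→purine, transversion)
site 15: U→A (pyrimidine→purine, transversion)
site 30: A→U (purine→pyrimidine, transversion)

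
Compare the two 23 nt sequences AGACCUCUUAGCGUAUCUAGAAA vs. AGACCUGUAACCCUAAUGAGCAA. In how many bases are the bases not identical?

8

Comparing position by position, 8 bases differ: 7 (C/G), 9 (U/A), 11 (G/C), 13 (G/C), 16 (U/A), 17 (C/U), 18 (U/G), 21 (A/C).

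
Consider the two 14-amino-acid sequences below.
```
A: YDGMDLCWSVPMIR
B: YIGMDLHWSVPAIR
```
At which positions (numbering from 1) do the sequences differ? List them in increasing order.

Differences at position 2 (D→I), position 7 (C→H), position 12 (M→A).

2, 7, 12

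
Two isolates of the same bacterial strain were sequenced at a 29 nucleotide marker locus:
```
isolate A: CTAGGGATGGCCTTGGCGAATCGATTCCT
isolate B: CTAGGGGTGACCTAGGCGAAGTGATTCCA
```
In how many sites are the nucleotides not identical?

The sequences differ at sites 7, 10, 14, 21, 22, 29 (1-based) — 6 in total.

6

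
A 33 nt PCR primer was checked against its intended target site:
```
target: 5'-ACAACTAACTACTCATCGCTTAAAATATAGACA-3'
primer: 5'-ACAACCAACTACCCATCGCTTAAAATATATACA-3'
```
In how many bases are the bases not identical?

3

The sequences differ at bases 6, 13, 30 (1-based) — 3 in total.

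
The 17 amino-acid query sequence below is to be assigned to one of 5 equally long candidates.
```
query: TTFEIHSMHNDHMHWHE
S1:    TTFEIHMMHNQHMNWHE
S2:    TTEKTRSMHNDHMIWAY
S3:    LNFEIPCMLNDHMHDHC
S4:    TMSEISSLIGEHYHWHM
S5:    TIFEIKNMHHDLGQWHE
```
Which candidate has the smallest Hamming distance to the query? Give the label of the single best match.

Hamming distances to query — S1: 3; S2: 7; S3: 7; S4: 9; S5: 7.
Smallest is S1 with 3 mismatches.

S1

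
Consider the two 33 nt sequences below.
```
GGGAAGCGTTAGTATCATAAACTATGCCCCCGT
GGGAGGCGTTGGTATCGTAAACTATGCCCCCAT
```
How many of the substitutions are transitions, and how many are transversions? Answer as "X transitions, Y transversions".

4 transitions, 0 transversions

Transitions (purine↔purine or pyrimidine↔pyrimidine): 5 A→G, 11 A→G, 17 A→G, 32 G→A.
Transversions (purine↔pyrimidine): none.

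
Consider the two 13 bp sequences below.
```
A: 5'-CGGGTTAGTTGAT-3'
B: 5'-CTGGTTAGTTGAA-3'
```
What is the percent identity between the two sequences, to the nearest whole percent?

85%

Mismatches at positions 2, 13 (1-based): 2 of 13.
Identical positions: 11/13 = 84.62% → 85%.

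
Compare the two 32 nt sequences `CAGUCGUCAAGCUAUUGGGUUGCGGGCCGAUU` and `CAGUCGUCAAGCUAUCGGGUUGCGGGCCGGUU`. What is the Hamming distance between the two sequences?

2

The sequences differ at bases 16, 30 (1-based) — 2 in total.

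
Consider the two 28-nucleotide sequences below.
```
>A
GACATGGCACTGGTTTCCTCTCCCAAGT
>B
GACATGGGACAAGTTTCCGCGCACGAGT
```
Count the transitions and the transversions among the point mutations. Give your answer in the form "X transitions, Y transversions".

2 transitions, 5 transversions

Mismatches (1-based):
site 8: C→G (pyrimidine→purine, transversion)
site 11: T→A (pyrimidine→purine, transversion)
site 12: G→A (purine→purine, transition)
site 19: T→G (pyrimidine→purine, transversion)
site 21: T→G (pyrimidine→purine, transversion)
site 23: C→A (pyrimidine→purine, transversion)
site 25: A→G (purine→purine, transition)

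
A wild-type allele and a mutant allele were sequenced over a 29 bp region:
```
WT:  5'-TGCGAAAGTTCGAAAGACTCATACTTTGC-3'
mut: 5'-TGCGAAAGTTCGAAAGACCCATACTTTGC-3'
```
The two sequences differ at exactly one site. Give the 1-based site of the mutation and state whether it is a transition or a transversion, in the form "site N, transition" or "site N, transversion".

site 19, transition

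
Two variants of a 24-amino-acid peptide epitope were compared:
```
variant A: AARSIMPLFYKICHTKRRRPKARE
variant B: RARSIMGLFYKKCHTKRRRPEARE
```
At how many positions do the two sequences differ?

The sequences differ at positions 1, 7, 12, 21 (1-based) — 4 in total.

4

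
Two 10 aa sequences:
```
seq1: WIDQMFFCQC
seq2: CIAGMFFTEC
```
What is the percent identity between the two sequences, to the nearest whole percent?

5 positions differ (1, 3, 4, 8, 9), so 5 of 10 match: 5/10 = 50%.

50%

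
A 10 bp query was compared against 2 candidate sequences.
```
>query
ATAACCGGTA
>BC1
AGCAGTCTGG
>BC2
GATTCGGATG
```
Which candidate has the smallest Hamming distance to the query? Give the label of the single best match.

BC1 differs at 8 sites; BC2 differs at 7 sites. The closest is BC2.

BC2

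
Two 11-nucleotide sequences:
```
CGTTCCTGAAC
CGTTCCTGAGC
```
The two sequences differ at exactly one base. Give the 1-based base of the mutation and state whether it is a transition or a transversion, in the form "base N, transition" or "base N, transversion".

The sequences differ only at base 10: A→G (purine→purine), a transition.

base 10, transition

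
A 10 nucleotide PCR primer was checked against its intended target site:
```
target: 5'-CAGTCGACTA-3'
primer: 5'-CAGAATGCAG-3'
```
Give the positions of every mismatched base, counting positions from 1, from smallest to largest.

4, 5, 6, 7, 9, 10

Scanning 1-based: 4: T/A; 5: C/A; 6: G/T; 7: A/G; 9: T/A; 10: A/G.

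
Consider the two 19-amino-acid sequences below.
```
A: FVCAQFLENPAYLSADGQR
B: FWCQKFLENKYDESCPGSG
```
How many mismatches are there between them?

Comparing position by position, 11 residues differ: 2 (V/W), 4 (A/Q), 5 (Q/K), 10 (P/K), 11 (A/Y), 12 (Y/D), 13 (L/E), 15 (A/C), 16 (D/P), 18 (Q/S), 19 (R/G).

11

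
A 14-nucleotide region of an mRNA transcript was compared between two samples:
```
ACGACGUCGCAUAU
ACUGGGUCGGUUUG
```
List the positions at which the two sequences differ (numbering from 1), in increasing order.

3, 4, 5, 10, 11, 13, 14

Scanning 1-based: 3: G/U; 4: A/G; 5: C/G; 10: C/G; 11: A/U; 13: A/U; 14: U/G.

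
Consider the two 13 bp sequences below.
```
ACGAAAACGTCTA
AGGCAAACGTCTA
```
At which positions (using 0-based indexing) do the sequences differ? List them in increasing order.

Differences at position 1 (C→G), position 3 (A→C).

1, 3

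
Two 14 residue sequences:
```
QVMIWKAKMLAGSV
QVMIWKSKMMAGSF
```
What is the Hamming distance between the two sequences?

3

Comparing position by position, 3 positions differ: 7 (A/S), 10 (L/M), 14 (V/F).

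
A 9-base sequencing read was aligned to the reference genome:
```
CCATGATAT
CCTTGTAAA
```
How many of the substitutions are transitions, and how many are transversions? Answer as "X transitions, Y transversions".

Mismatches (1-based):
site 3: A→T (purine→pyrimidine, transversion)
site 6: A→T (purine→pyrimidine, transversion)
site 7: T→A (pyrimidine→purine, transversion)
site 9: T→A (pyrimidine→purine, transversion)

0 transitions, 4 transversions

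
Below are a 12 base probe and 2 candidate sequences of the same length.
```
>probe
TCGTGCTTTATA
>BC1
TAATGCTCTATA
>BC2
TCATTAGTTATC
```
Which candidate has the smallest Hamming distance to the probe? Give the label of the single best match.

BC1

BC1 differs at 3 positions; BC2 differs at 5 positions. The closest is BC1.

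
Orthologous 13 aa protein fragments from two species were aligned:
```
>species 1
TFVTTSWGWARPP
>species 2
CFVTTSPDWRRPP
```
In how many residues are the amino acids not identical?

4

Comparing position by position, 4 residues differ: 1 (T/C), 7 (W/P), 8 (G/D), 10 (A/R).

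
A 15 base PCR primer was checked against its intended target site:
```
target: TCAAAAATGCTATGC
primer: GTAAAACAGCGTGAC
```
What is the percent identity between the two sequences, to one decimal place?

Mismatches at positions 1, 2, 7, 8, 11, 12, 13, 14 (1-based): 8 of 15.
Identical positions: 7/15 = 46.67% → 46.7%.

46.7%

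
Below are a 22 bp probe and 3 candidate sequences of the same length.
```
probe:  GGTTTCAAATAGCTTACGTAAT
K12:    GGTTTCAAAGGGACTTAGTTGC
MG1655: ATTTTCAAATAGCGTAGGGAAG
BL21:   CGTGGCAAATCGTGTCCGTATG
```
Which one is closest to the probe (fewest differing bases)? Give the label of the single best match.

MG1655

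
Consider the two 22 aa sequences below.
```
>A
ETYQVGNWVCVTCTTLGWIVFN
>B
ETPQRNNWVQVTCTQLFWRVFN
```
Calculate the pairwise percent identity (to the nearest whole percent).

68%

Mismatches at positions 3, 5, 6, 10, 15, 17, 19 (1-based): 7 of 22.
Identical positions: 15/22 = 68.18% → 68%.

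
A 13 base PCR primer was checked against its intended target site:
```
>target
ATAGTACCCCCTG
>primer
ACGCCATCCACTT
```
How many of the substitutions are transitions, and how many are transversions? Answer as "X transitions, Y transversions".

Transitions (purine↔purine or pyrimidine↔pyrimidine): 2 T→C, 3 A→G, 5 T→C, 7 C→T.
Transversions (purine↔pyrimidine): 4 G→C, 10 C→A, 13 G→T.

4 transitions, 3 transversions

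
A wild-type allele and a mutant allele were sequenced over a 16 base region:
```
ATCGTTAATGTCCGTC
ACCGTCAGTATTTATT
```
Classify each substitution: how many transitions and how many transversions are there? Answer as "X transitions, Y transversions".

8 transitions, 0 transversions

Mismatches (1-based):
site 2: T→C (pyrimidine→pyrimidine, transition)
site 6: T→C (pyrimidine→pyrimidine, transition)
site 8: A→G (purine→purine, transition)
site 10: G→A (purine→purine, transition)
site 12: C→T (pyrimidine→pyrimidine, transition)
site 13: C→T (pyrimidine→pyrimidine, transition)
site 14: G→A (purine→purine, transition)
site 16: C→T (pyrimidine→pyrimidine, transition)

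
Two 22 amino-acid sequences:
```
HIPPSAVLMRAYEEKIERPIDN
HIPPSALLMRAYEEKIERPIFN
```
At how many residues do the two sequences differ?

The sequences differ at residues 7, 21 (1-based) — 2 in total.

2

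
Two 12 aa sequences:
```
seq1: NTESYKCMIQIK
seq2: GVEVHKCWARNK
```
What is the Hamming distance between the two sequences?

8

Comparing position by position, 8 residues differ: 1 (N/G), 2 (T/V), 4 (S/V), 5 (Y/H), 8 (M/W), 9 (I/A), 10 (Q/R), 11 (I/N).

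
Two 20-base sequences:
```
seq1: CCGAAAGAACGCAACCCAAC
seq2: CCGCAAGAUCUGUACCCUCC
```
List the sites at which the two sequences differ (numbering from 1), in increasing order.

Scanning 1-based: 4: A/C; 9: A/U; 11: G/U; 12: C/G; 13: A/U; 18: A/U; 19: A/C.

4, 9, 11, 12, 13, 18, 19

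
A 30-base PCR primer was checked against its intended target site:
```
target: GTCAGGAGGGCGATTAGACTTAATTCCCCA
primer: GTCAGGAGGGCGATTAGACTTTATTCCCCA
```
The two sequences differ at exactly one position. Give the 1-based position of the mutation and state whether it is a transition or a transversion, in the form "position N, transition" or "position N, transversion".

position 22, transversion

The sequences differ only at position 22: A→T (purine→pyrimidine), a transversion.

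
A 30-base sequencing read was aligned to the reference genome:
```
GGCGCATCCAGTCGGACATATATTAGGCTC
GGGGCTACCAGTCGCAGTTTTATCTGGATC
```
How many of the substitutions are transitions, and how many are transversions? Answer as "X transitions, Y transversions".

1 transition, 9 transversions

Mismatches (1-based):
position 3: C→G (pyrimidine→purine, transversion)
position 6: A→T (purine→pyrimidine, transversion)
position 7: T→A (pyrimidine→purine, transversion)
position 15: G→C (purine→pyrimidine, transversion)
position 17: C→G (pyrimidine→purine, transversion)
position 18: A→T (purine→pyrimidine, transversion)
position 20: A→T (purine→pyrimidine, transversion)
position 24: T→C (pyrimidine→pyrimidine, transition)
position 25: A→T (purine→pyrimidine, transversion)
position 28: C→A (pyrimidine→purine, transversion)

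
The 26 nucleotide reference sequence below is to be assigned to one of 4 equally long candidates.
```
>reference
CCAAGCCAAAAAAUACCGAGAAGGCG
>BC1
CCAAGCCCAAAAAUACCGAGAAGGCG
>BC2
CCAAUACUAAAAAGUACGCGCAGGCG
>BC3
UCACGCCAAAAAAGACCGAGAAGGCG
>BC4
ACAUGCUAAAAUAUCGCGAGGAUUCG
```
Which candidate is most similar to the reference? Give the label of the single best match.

Hamming distances to reference — BC1: 1; BC2: 8; BC3: 3; BC4: 9.
Smallest is BC1 with 1 mismatch.

BC1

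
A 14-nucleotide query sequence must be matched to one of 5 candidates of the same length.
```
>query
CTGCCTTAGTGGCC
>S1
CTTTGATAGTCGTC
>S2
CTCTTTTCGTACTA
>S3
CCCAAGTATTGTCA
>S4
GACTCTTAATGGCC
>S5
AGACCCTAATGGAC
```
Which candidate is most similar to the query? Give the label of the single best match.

Hamming distances to query — S1: 6; S2: 8; S3: 8; S4: 5; S5: 6.
Smallest is S4 with 5 mismatches.

S4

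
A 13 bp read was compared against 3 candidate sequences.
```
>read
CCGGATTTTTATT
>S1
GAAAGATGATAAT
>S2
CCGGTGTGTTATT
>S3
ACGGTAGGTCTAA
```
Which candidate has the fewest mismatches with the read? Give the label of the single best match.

S2

S1 differs at 9 positions; S2 differs at 3 positions; S3 differs at 9 positions. The closest is S2.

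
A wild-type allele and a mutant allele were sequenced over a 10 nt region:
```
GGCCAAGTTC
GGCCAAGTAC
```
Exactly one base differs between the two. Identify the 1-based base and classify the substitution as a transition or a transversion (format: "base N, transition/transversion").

The sequences differ only at base 9: T→A (pyrimidine→purine), a transversion.

base 9, transversion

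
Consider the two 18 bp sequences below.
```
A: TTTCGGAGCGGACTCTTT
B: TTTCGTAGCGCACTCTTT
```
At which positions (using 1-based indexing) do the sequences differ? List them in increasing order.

6, 11

Differences at position 6 (G→T), position 11 (G→C).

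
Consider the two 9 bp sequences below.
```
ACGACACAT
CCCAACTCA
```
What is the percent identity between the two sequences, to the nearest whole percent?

7 positions differ (1, 3, 5, 6, 7, 8, 9), so 2 of 9 match: 2/9 = 22.22%.

22%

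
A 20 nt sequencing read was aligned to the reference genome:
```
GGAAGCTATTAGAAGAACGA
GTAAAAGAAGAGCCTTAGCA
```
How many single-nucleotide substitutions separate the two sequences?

The sequences differ at positions 2, 5, 6, 7, 9, 10, 13, 14, 15, 16, 18, 19 (1-based) — 12 in total.

12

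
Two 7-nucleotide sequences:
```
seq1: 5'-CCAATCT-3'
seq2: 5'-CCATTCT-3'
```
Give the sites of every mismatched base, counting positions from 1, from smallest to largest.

4

Differences at site 4 (A→T).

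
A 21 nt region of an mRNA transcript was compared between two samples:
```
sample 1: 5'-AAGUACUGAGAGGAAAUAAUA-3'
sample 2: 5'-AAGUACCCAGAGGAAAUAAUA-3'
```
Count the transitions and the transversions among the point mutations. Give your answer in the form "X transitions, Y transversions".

1 transition, 1 transversion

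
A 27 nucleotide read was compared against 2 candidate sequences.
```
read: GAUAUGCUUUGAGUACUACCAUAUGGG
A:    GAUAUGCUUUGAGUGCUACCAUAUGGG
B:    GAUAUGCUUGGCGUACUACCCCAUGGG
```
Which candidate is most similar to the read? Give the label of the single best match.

A

Hamming distances to read — A: 1; B: 4.
Smallest is A with 1 mismatch.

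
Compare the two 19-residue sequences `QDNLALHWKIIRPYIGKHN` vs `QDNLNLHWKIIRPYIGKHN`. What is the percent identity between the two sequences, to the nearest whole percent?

95%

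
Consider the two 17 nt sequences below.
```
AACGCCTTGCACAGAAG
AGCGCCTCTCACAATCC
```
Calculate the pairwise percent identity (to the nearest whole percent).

59%

7 positions differ (2, 8, 9, 14, 15, 16, 17), so 10 of 17 match: 10/17 = 58.82%.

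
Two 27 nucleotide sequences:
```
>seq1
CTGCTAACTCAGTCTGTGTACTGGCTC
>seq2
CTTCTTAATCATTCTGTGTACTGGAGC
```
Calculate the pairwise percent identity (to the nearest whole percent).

78%

6 positions differ (3, 6, 8, 12, 25, 26), so 21 of 27 match: 21/27 = 77.78%.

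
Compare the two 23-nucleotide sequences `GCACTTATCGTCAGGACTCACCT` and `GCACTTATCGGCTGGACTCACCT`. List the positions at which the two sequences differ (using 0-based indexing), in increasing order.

Differences at position 10 (T→G), position 12 (A→T).

10, 12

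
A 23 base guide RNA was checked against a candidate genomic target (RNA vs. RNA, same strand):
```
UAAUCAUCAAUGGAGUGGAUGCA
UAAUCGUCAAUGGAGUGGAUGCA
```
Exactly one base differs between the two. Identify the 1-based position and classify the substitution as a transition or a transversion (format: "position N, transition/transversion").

position 6, transition

Position 6 changes A→G. A is a purine and G is a purine, so this is a transition.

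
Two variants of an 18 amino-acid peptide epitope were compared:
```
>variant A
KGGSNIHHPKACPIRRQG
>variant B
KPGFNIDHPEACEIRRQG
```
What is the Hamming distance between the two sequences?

Comparing position by position, 5 residues differ: 2 (G/P), 4 (S/F), 7 (H/D), 10 (K/E), 13 (P/E).

5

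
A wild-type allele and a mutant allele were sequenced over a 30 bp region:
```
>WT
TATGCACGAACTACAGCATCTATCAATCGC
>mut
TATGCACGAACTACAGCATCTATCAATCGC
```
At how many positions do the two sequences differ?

No positions differ; the sequences are identical.

0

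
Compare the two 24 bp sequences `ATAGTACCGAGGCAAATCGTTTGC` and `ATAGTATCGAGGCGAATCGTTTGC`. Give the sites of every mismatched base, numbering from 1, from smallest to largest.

7, 14

Differences at site 7 (C→T), site 14 (A→G).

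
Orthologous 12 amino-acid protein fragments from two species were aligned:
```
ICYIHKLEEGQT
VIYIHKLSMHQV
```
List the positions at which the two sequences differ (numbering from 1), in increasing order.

Differences at position 1 (I→V), position 2 (C→I), position 8 (E→S), position 9 (E→M), position 10 (G→H), position 12 (T→V).

1, 2, 8, 9, 10, 12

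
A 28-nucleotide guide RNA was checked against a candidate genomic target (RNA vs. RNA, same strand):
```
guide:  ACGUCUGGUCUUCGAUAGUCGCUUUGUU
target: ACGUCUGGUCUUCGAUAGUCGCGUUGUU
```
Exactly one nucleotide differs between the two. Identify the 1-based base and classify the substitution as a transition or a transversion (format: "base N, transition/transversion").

base 23, transversion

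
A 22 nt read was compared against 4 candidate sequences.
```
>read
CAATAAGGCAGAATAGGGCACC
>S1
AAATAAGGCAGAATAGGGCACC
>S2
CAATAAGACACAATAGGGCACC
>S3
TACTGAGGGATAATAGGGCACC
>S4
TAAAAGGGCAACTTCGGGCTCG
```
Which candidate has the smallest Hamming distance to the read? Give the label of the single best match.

Hamming distances to read — S1: 1; S2: 2; S3: 5; S4: 9.
Smallest is S1 with 1 mismatch.

S1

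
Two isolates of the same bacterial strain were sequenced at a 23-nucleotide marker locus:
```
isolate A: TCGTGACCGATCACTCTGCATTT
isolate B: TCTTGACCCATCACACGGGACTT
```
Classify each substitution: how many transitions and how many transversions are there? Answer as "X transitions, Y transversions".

1 transition, 5 transversions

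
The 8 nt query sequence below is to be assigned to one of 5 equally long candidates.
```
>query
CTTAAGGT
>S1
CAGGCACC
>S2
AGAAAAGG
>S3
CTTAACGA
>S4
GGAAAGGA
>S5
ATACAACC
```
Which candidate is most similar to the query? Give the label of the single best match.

S3

S1 differs at 7 positions; S2 differs at 5 positions; S3 differs at 2 positions; S4 differs at 4 positions; S5 differs at 6 positions. The closest is S3.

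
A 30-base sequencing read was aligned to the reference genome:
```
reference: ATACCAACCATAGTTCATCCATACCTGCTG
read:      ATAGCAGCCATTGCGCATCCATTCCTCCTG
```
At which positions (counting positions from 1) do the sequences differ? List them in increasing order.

Scanning 1-based: 4: C/G; 7: A/G; 12: A/T; 14: T/C; 15: T/G; 23: A/T; 27: G/C.

4, 7, 12, 14, 15, 23, 27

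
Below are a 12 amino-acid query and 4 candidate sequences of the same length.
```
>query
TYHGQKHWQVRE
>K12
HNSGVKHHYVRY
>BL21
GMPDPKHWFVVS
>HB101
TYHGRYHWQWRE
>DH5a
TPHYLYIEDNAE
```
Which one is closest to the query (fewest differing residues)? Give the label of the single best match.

K12 differs at 7 residues; BL21 differs at 8 residues; HB101 differs at 3 residues; DH5a differs at 9 residues. The closest is HB101.

HB101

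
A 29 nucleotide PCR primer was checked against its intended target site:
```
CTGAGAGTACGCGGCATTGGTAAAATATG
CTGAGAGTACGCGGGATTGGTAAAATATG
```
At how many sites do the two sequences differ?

Mismatches (1-based): site 15: C→G.

1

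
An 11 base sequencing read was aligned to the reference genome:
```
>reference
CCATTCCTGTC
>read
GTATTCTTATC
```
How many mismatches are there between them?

4

The sequences differ at bases 1, 2, 7, 9 (1-based) — 4 in total.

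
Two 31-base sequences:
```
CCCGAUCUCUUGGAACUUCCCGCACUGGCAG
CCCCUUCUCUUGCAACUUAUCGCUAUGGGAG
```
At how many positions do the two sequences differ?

8

Comparing position by position, 8 positions differ: 4 (G/C), 5 (A/U), 13 (G/C), 19 (C/A), 20 (C/U), 24 (A/U), 25 (C/A), 29 (C/G).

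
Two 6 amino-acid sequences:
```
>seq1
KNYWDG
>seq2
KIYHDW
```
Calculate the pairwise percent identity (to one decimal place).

Mismatches at positions 2, 4, 6 (1-based): 3 of 6.
Identical positions: 3/6 = 50% → 50.0%.

50.0%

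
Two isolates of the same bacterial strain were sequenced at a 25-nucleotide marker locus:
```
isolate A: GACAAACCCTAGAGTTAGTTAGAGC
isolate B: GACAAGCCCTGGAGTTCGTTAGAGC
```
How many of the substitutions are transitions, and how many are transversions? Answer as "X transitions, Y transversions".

2 transitions, 1 transversion

Mismatches (1-based):
base 6: A→G (purine→purine, transition)
base 11: A→G (purine→purine, transition)
base 17: A→C (purine→pyrimidine, transversion)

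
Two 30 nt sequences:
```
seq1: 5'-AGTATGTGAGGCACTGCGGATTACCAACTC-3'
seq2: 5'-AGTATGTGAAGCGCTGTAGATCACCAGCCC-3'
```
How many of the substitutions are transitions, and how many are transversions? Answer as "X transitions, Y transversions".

Mismatches (1-based):
base 10: G→A (purine→purine, transition)
base 13: A→G (purine→purine, transition)
base 17: C→T (pyrimidine→pyrimidine, transition)
base 18: G→A (purine→purine, transition)
base 22: T→C (pyrimidine→pyrimidine, transition)
base 27: A→G (purine→purine, transition)
base 29: T→C (pyrimidine→pyrimidine, transition)

7 transitions, 0 transversions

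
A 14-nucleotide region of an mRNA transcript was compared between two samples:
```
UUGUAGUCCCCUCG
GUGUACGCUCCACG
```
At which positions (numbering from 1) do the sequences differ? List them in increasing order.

Differences at position 1 (U→G), position 6 (G→C), position 7 (U→G), position 9 (C→U), position 12 (U→A).

1, 6, 7, 9, 12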